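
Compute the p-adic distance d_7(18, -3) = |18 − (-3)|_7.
d_7(18, -3) = 1/7

Step 1 — x − y = 18 − (-3) = 21. Step 2 — v_7(21) = 1 (factor: 21 = (7^1 · 3); the sign does not affect v_p). Step 3 — |x − y|_7 = 7^{-1} = 1/7.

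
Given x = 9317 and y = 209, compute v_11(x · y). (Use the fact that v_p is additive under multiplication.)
v_11(1947253) = 4

v_p(x) = 3 (factor: 9317 = 11^3 · 7); v_p(y) = 1 (factor: 209 = 11^1 · 19). Additivity: v_p(xy) = v_p(x) + v_p(y) = 3 + 1 = 4. (Direct check: xy = 1947253 = 11^4 · (133).)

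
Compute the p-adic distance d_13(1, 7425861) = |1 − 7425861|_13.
d_13(1, 7425861) = 1/371293

Step 1 — x − y = 1 − 7425861 = -7425860. Step 2 — v_13(-7425860) = 5 (factor: -7425860 = −(13^5 · 20); the sign does not affect v_p). Step 3 — |x − y|_13 = 13^{-5} = 1/371293.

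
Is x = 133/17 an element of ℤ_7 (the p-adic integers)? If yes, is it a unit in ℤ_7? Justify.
x ∈ ℤ_7 but not a unit; v_7(x) = 1 > 0

ℤ_7 = {x ∈ ℚ_7 : v_7(x) ≥ 0} and ℤ_7^× = {x ∈ ℤ_7 : v_7(x) = 0}. Here v_7(133/17) = v_7(num) − v_7(den) = 1; compare against these criteria.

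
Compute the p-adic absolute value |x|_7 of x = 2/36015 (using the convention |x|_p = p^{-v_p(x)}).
|2/36015|_7 = 2401

Step 1 — compute v_7(x) by factoring powers of 7 out of the numerator and denominator: v_7(2/36015) = -4. Step 2 — apply |x|_p = p^{-v_p(x)} = 7^{4} = 2401.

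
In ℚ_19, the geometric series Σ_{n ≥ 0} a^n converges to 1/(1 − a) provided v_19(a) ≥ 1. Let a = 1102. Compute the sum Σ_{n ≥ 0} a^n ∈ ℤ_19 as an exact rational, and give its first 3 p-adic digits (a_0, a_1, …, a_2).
Σ a^n = 1/(1 − a) = -1/1101;  first 3 digits = (1, 1, 4)

v_19(a) = 1 ≥ 1, so the series converges in ℤ_19 to 1/(1 − a) = 1/(1 − 1102) = -1/1101. Expand this rational in ℤ_19: compute digits iteratively via d_i = x_i mod 19, x_{i+1} = (x_i − d_i)/19. The first 3 digits are (1, 1, 4).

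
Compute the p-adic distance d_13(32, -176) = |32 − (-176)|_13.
d_13(32, -176) = 1/13

Step 1 — x − y = 32 − (-176) = 208. Step 2 — v_13(208) = 1 (factor: 208 = (13^1 · 16); the sign does not affect v_p). Step 3 — |x − y|_13 = 13^{-1} = 1/13.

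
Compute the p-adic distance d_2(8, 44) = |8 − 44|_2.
d_2(8, 44) = 1/4

Step 1 — x − y = 8 − 44 = -36. Step 2 — v_2(-36) = 2 (factor: -36 = −(2^2 · 9); the sign does not affect v_p). Step 3 — |x − y|_2 = 2^{-2} = 1/4.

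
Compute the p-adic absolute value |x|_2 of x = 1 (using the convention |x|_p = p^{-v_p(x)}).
|1|_2 = 1

Step 1 — compute v_2(x) by factoring powers of 2 out of the numerator and denominator: v_2(1) = 0. Step 2 — apply |x|_p = p^{-v_p(x)} = 2^{0} = 1.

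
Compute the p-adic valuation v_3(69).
v_3(69) = 1

v_3(n) is the largest exponent k such that 3^k divides n. Factor out: 69 = 3^1 · 23. (Sign doesn't affect v_p.) So v_3(69) = 1.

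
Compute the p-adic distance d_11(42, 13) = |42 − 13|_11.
d_11(42, 13) = 1

Step 1 — x − y = 42 − 13 = 29. Step 2 — v_11(29) = 0 (factor: 29 = (11^0 · 29); the sign does not affect v_p). Step 3 — |x − y|_11 = 11^{0} = 1.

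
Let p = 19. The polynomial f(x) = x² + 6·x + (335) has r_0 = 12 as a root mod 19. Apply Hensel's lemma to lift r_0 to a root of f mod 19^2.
r_1 = 126 (mod 361)

Hensel: r_{i+1} = r_i − f(r_i)·(f′(r_i))^{-1} mod 19^{i+2}, f′(x) = 2x + 6. Iterate:
  r_0 = 12 (mod 19)
  r_1 = 126 (mod 361)
Final: r = 126 satisfies f(r) ≡ 0 mod 19^2.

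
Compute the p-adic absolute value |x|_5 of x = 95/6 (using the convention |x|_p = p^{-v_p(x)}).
|95/6|_5 = 1/5

Step 1 — compute v_5(x) by factoring powers of 5 out of the numerator and denominator: v_5(95/6) = 1. Step 2 — apply |x|_p = p^{-v_p(x)} = 5^{-1} = 1/5.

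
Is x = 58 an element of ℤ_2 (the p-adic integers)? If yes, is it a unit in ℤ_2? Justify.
x ∈ ℤ_2 but not a unit; v_2(x) = 1 > 0

ℤ_2 = {x ∈ ℚ_2 : v_2(x) ≥ 0} and ℤ_2^× = {x ∈ ℤ_2 : v_2(x) = 0}. Here v_2(58) = v_2(num) − v_2(den) = 1; compare against these criteria.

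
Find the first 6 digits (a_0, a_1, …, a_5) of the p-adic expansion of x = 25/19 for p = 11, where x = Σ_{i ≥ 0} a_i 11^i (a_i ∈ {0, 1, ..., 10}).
(a_0, …, a_5) = (10, 5, 7, 8, 5, 7)

v_11(25/19) = 0 (numerator and denominator both coprime to 11), so x ∈ ℤ_11^×. Compute digits iteratively via a_i = x_i mod 11, x_{i+1} = (x_i − a_i)/11, with x_0 = x:
  x_0 = 25/19;  a_0 = 10;  x_1 = (x_0 − 10)/11 = -15/19
  x_1 = -15/19;  a_1 = 5;  x_2 = (x_1 − 5)/11 = -10/19
  x_2 = -10/19;  a_2 = 7;  x_3 = (x_2 − 7)/11 = -13/19
  x_3 = -13/19;  a_3 = 8;  x_4 = (x_3 − 8)/11 = -15/19
  x_4 = -15/19;  a_4 = 5;  x_5 = (x_4 − 5)/11 = -10/19
  x_5 = -10/19;  a_5 = 7;  x_6 = (x_5 − 7)/11 = -13/19
Digits: (10, 5, 7, 8, 5, 7).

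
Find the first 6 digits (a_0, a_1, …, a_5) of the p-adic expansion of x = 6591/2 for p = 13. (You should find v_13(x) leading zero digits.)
(a_0, …, a_5) = (0, 0, 0, 8, 6, 6)

v_13(6591/2) = 3, so a_0 = ... = a_2 = 0. Factor out: x = 13^3 · u with u = 3/2 a unit in ℤ_13. Expand u iteratively via a_{v+i} = u_i mod 13, u_{i+1} = (u_i − a_{v+i})/13:
  u_0 = 3/2;  a_3 = 8;  u_1 = (u_0 − 8)/13 = -1/2
  u_1 = -1/2;  a_4 = 6;  u_2 = (u_1 − 6)/13 = -1/2
  u_2 = -1/2;  a_5 = 6;  u_3 = (u_2 − 6)/13 = -1/2
Digits: (0, 0, 0, 8, 6, 6).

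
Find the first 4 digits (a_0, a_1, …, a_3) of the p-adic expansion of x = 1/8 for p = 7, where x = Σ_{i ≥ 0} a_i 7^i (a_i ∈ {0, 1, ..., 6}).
(a_0, …, a_3) = (1, 6, 0, 6)

v_7(1/8) = 0 (numerator and denominator both coprime to 7), so x ∈ ℤ_7^×. Compute digits iteratively via a_i = x_i mod 7, x_{i+1} = (x_i − a_i)/7, with x_0 = x:
  x_0 = 1/8;  a_0 = 1;  x_1 = (x_0 − 1)/7 = -1/8
  x_1 = -1/8;  a_1 = 6;  x_2 = (x_1 − 6)/7 = -7/8
  x_2 = -7/8;  a_2 = 0;  x_3 = (x_2 − 0)/7 = -1/8
  x_3 = -1/8;  a_3 = 6;  x_4 = (x_3 − 6)/7 = -7/8
Digits: (1, 6, 0, 6).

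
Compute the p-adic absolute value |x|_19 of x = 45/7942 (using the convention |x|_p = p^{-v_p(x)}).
|45/7942|_19 = 361

Step 1 — compute v_19(x) by factoring powers of 19 out of the numerator and denominator: v_19(45/7942) = -2. Step 2 — apply |x|_p = p^{-v_p(x)} = 19^{2} = 361.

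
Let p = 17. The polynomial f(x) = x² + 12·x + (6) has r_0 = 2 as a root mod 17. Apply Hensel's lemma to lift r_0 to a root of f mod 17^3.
r_2 = 1770 (mod 4913)

Hensel: r_{i+1} = r_i − f(r_i)·(f′(r_i))^{-1} mod 17^{i+2}, f′(x) = 2x + 12. Iterate:
  r_0 = 2 (mod 17)
  r_1 = 36 (mod 289)
  r_2 = 1770 (mod 4913)
Final: r = 1770 satisfies f(r) ≡ 0 mod 17^3.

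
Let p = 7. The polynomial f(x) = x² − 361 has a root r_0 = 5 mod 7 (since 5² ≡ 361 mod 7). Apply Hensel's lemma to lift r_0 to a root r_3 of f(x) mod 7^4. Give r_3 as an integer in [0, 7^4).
r_3 = 19 (mod 2401)

Hensel's recurrence: r_{i+1} = r_i − f(r_i)·(f′(r_i))^{-1} mod 7^{i+2}, with f′(x) = 2x. Iterate:
  r_0 = 5 (mod 7)
  r_1 = 19 (mod 49)
  r_2 = 19 (mod 343)
  r_3 = 19 (mod 2401)
Final: r_3 = 19, and one checks f(r_3) ≡ 0 mod 7^4.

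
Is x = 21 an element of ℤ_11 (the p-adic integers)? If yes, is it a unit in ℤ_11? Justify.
x ∈ ℤ_11^× (unit); v_11(x) = 0

ℤ_11 = {x ∈ ℚ_11 : v_11(x) ≥ 0} and ℤ_11^× = {x ∈ ℤ_11 : v_11(x) = 0}. Here v_11(21) = v_11(num) − v_11(den) = 0; compare against these criteria.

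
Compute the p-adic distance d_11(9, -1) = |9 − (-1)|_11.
d_11(9, -1) = 1

Step 1 — x − y = 9 − (-1) = 10. Step 2 — v_11(10) = 0 (factor: 10 = (11^0 · 10); the sign does not affect v_p). Step 3 — |x − y|_11 = 11^{0} = 1.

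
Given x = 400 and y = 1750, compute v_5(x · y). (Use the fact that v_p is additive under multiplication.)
v_5(700000) = 5

v_p(x) = 2 (factor: 400 = 5^2 · 16); v_p(y) = 3 (factor: 1750 = 5^3 · 14). Additivity: v_p(xy) = v_p(x) + v_p(y) = 2 + 3 = 5. (Direct check: xy = 700000 = 5^5 · (224).)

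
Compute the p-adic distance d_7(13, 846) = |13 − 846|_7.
d_7(13, 846) = 1/49

Step 1 — x − y = 13 − 846 = -833. Step 2 — v_7(-833) = 2 (factor: -833 = −(7^2 · 17); the sign does not affect v_p). Step 3 — |x − y|_7 = 7^{-2} = 1/49.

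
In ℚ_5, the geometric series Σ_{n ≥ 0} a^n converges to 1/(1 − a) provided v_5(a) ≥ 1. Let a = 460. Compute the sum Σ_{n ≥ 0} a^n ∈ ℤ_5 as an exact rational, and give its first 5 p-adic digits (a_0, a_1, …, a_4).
Σ a^n = 1/(1 − a) = -1/459;  first 5 digits = (1, 2, 2, 4, 2)

v_5(a) = 1 ≥ 1, so the series converges in ℤ_5 to 1/(1 − a) = 1/(1 − 460) = -1/459. Expand this rational in ℤ_5: compute digits iteratively via d_i = x_i mod 5, x_{i+1} = (x_i − d_i)/5. The first 5 digits are (1, 2, 2, 4, 2).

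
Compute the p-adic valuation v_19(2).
v_19(2) = 0

v_19(n) is the largest exponent k such that 19^k divides n. Factor out: 2 = 19^0 · 2. (Sign doesn't affect v_p.) So v_19(2) = 0.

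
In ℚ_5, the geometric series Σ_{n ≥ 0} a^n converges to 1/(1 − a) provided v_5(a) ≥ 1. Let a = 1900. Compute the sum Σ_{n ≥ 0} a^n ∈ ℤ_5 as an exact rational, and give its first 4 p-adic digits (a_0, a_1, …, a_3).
Σ a^n = 1/(1 − a) = -1/1899;  first 4 digits = (1, 0, 1, 0)

v_5(a) = 2 ≥ 1, so the series converges in ℤ_5 to 1/(1 − a) = 1/(1 − 1900) = -1/1899. Expand this rational in ℤ_5: compute digits iteratively via d_i = x_i mod 5, x_{i+1} = (x_i − d_i)/5. The first 4 digits are (1, 0, 1, 0).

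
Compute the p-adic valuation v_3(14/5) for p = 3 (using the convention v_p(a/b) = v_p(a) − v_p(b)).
v_3(14/5) = 0

Factor powers of 3 from the numerator and denominator of the reduced fraction: 14 = 3^0 · 14 and 5 = 3^0 · 5. Apply v_p(a/b) = v_p(a) − v_p(b): v_3(14/5) = 0 − 0 = 0.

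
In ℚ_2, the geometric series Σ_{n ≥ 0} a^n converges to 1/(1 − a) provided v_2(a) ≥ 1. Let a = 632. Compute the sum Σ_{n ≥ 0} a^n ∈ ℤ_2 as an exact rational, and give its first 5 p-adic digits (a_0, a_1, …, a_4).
Σ a^n = 1/(1 − a) = -1/631;  first 5 digits = (1, 0, 0, 1, 1)

v_2(a) = 3 ≥ 1, so the series converges in ℤ_2 to 1/(1 − a) = 1/(1 − 632) = -1/631. Expand this rational in ℤ_2: compute digits iteratively via d_i = x_i mod 2, x_{i+1} = (x_i − d_i)/2. The first 5 digits are (1, 0, 0, 1, 1).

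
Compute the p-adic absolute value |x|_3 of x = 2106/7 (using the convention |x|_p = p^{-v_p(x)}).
|2106/7|_3 = 1/81

Step 1 — compute v_3(x) by factoring powers of 3 out of the numerator and denominator: v_3(2106/7) = 4. Step 2 — apply |x|_p = p^{-v_p(x)} = 3^{-4} = 1/81.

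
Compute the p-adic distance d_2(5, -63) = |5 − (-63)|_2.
d_2(5, -63) = 1/4

Step 1 — x − y = 5 − (-63) = 68. Step 2 — v_2(68) = 2 (factor: 68 = (2^2 · 17); the sign does not affect v_p). Step 3 — |x − y|_2 = 2^{-2} = 1/4.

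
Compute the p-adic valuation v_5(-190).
v_5(-190) = 1

v_5(n) is the largest exponent k such that 5^k divides n. Factor out: -190 = -5^1 · 38. (Sign doesn't affect v_p.) So v_5(-190) = 1.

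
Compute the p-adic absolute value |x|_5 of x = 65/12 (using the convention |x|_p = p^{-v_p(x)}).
|65/12|_5 = 1/5

Step 1 — compute v_5(x) by factoring powers of 5 out of the numerator and denominator: v_5(65/12) = 1. Step 2 — apply |x|_p = p^{-v_p(x)} = 5^{-1} = 1/5.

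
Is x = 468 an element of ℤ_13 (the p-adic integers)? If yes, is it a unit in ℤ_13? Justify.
x ∈ ℤ_13 but not a unit; v_13(x) = 1 > 0

ℤ_13 = {x ∈ ℚ_13 : v_13(x) ≥ 0} and ℤ_13^× = {x ∈ ℤ_13 : v_13(x) = 0}. Here v_13(468) = v_13(num) − v_13(den) = 1; compare against these criteria.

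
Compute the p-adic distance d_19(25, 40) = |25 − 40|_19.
d_19(25, 40) = 1

Step 1 — x − y = 25 − 40 = -15. Step 2 — v_19(-15) = 0 (factor: -15 = −(19^0 · 15); the sign does not affect v_p). Step 3 — |x − y|_19 = 19^{0} = 1.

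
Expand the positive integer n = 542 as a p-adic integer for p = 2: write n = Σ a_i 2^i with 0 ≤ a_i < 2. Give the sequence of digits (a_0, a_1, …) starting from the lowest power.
(a_0, a_1, …) = (0, 1, 1, 1, 1, 0, 0, 0, 0, 1)

Repeated division by 2 gives the digits low-to-high: 542 = 1·2^1 + 1·2^2 + 1·2^3 + 1·2^4 + 1·2^9. Digit sequence: (0, 1, 1, 1, 1, 0, 0, 0, 0, 1).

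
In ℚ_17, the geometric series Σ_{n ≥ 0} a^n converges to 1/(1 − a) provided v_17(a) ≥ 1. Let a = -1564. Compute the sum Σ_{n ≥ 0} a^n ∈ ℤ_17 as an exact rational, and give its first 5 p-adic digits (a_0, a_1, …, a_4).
Σ a^n = 1/(1 − a) = 1/1565;  first 5 digits = (1, 10, 9, 1, 9)

v_17(a) = 1 ≥ 1, so the series converges in ℤ_17 to 1/(1 − a) = 1/(1 − (-1564)) = 1/1565. Expand this rational in ℤ_17: compute digits iteratively via d_i = x_i mod 17, x_{i+1} = (x_i − d_i)/17. The first 5 digits are (1, 10, 9, 1, 9).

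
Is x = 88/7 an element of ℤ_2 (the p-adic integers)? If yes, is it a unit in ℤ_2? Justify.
x ∈ ℤ_2 but not a unit; v_2(x) = 3 > 0

ℤ_2 = {x ∈ ℚ_2 : v_2(x) ≥ 0} and ℤ_2^× = {x ∈ ℤ_2 : v_2(x) = 0}. Here v_2(88/7) = v_2(num) − v_2(den) = 3; compare against these criteria.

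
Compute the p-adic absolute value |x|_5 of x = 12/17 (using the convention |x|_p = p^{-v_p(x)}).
|12/17|_5 = 1

Step 1 — compute v_5(x) by factoring powers of 5 out of the numerator and denominator: v_5(12/17) = 0. Step 2 — apply |x|_p = p^{-v_p(x)} = 5^{0} = 1.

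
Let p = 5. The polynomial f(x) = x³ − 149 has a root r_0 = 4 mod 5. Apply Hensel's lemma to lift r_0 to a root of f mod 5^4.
r_3 = 49 (mod 625)

Hensel: r_{i+1} = r_i − f(r_i)/f′(r_i) mod 5^{i+2}, where f′(x) = 3x². Iterate:
  r_0 = 4 (mod 5)
  r_1 = 24 (mod 25)
  r_2 = 49 (mod 125)
  r_3 = 49 (mod 625)
Final: r = 49 with f(r) ≡ 0 mod 5^4.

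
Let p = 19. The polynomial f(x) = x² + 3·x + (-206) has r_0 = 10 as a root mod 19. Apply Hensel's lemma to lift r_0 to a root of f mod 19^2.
r_1 = 29 (mod 361)

Hensel: r_{i+1} = r_i − f(r_i)·(f′(r_i))^{-1} mod 19^{i+2}, f′(x) = 2x + 3. Iterate:
  r_0 = 10 (mod 19)
  r_1 = 29 (mod 361)
Final: r = 29 satisfies f(r) ≡ 0 mod 19^2.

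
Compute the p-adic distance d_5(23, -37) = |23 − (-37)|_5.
d_5(23, -37) = 1/5

Step 1 — x − y = 23 − (-37) = 60. Step 2 — v_5(60) = 1 (factor: 60 = (5^1 · 12); the sign does not affect v_p). Step 3 — |x − y|_5 = 5^{-1} = 1/5.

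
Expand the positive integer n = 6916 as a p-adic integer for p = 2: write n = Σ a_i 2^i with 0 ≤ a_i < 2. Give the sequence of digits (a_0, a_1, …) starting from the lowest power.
(a_0, a_1, …) = (0, 0, 1, 0, 0, 0, 0, 0, 1, 1, 0, 1, 1)

Repeated division by 2 gives the digits low-to-high: 6916 = 1·2^2 + 1·2^8 + 1·2^9 + 1·2^11 + 1·2^12. Digit sequence: (0, 0, 1, 0, 0, 0, 0, 0, 1, 1, 0, 1, 1).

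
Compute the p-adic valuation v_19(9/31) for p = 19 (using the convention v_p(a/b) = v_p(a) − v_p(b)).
v_19(9/31) = 0

Factor powers of 19 from the numerator and denominator of the reduced fraction: 9 = 19^0 · 9 and 31 = 19^0 · 31. Apply v_p(a/b) = v_p(a) − v_p(b): v_19(9/31) = 0 − 0 = 0.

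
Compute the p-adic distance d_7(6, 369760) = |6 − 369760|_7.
d_7(6, 369760) = 1/16807

Step 1 — x − y = 6 − 369760 = -369754. Step 2 — v_7(-369754) = 5 (factor: -369754 = −(7^5 · 22); the sign does not affect v_p). Step 3 — |x − y|_7 = 7^{-5} = 1/16807.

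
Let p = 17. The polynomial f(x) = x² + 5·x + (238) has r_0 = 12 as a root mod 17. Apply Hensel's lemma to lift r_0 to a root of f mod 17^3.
r_2 = 1950 (mod 4913)

Hensel: r_{i+1} = r_i − f(r_i)·(f′(r_i))^{-1} mod 17^{i+2}, f′(x) = 2x + 5. Iterate:
  r_0 = 12 (mod 17)
  r_1 = 216 (mod 289)
  r_2 = 1950 (mod 4913)
Final: r = 1950 satisfies f(r) ≡ 0 mod 17^3.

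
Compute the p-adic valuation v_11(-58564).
v_11(-58564) = 4

v_11(n) is the largest exponent k such that 11^k divides n. Factor out: -58564 = -11^4 · 4. (Sign doesn't affect v_p.) So v_11(-58564) = 4.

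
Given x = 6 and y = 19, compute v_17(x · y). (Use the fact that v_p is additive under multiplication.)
v_17(114) = 0

v_p(x) = 0 (factor: 6 = 17^0 · 6); v_p(y) = 0 (factor: 19 = 17^0 · 19). Additivity: v_p(xy) = v_p(x) + v_p(y) = 0 + 0 = 0. (Direct check: xy = 114 = 17^0 · (114).)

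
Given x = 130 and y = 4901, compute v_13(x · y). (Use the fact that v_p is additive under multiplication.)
v_13(637130) = 3

v_p(x) = 1 (factor: 130 = 13^1 · 10); v_p(y) = 2 (factor: 4901 = 13^2 · 29). Additivity: v_p(xy) = v_p(x) + v_p(y) = 1 + 2 = 3. (Direct check: xy = 637130 = 13^3 · (290).)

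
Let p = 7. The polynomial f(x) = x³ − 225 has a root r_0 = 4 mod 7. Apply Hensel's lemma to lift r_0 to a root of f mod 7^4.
r_3 = 2195 (mod 2401)

Hensel: r_{i+1} = r_i − f(r_i)/f′(r_i) mod 7^{i+2}, where f′(x) = 3x². Iterate:
  r_0 = 4 (mod 7)
  r_1 = 39 (mod 49)
  r_2 = 137 (mod 343)
  r_3 = 2195 (mod 2401)
Final: r = 2195 with f(r) ≡ 0 mod 7^4.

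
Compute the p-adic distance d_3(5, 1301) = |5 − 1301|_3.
d_3(5, 1301) = 1/81

Step 1 — x − y = 5 − 1301 = -1296. Step 2 — v_3(-1296) = 4 (factor: -1296 = −(3^4 · 16); the sign does not affect v_p). Step 3 — |x − y|_3 = 3^{-4} = 1/81.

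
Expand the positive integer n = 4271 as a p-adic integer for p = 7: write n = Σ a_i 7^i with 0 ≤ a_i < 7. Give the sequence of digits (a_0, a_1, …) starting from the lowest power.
(a_0, a_1, …) = (1, 1, 3, 5, 1)

Repeated division by 7 gives the digits low-to-high: 4271 = 1 + 1·7^1 + 3·7^2 + 5·7^3 + 1·7^4. Digit sequence: (1, 1, 3, 5, 1).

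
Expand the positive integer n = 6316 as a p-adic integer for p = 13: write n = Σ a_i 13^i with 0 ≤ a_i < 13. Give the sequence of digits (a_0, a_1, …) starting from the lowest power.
(a_0, a_1, …) = (11, 4, 11, 2)

Repeated division by 13 gives the digits low-to-high: 6316 = 11 + 4·13^1 + 11·13^2 + 2·13^3. Digit sequence: (11, 4, 11, 2).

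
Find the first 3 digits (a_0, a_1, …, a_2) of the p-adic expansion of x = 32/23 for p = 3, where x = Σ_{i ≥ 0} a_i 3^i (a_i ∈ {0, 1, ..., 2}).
(a_0, …, a_2) = (1, 0, 2)

v_3(32/23) = 0 (numerator and denominator both coprime to 3), so x ∈ ℤ_3^×. Compute digits iteratively via a_i = x_i mod 3, x_{i+1} = (x_i − a_i)/3, with x_0 = x:
  x_0 = 32/23;  a_0 = 1;  x_1 = (x_0 − 1)/3 = 3/23
  x_1 = 3/23;  a_1 = 0;  x_2 = (x_1 − 0)/3 = 1/23
  x_2 = 1/23;  a_2 = 2;  x_3 = (x_2 − 2)/3 = -15/23
Digits: (1, 0, 2).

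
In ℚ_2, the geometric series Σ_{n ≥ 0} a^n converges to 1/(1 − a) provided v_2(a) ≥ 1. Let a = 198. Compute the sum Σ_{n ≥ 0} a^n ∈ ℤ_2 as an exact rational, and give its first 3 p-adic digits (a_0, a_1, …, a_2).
Σ a^n = 1/(1 − a) = -1/197;  first 3 digits = (1, 1, 0)

v_2(a) = 1 ≥ 1, so the series converges in ℤ_2 to 1/(1 − a) = 1/(1 − 198) = -1/197. Expand this rational in ℤ_2: compute digits iteratively via d_i = x_i mod 2, x_{i+1} = (x_i − d_i)/2. The first 3 digits are (1, 1, 0).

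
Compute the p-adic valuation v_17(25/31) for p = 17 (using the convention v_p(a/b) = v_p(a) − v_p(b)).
v_17(25/31) = 0

Factor powers of 17 from the numerator and denominator of the reduced fraction: 25 = 17^0 · 25 and 31 = 17^0 · 31. Apply v_p(a/b) = v_p(a) − v_p(b): v_17(25/31) = 0 − 0 = 0.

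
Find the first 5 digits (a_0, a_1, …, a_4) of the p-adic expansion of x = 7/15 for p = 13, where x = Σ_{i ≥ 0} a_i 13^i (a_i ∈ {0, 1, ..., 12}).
(a_0, …, a_4) = (10, 1, 12, 6, 9)

v_13(7/15) = 0 (numerator and denominator both coprime to 13), so x ∈ ℤ_13^×. Compute digits iteratively via a_i = x_i mod 13, x_{i+1} = (x_i − a_i)/13, with x_0 = x:
  x_0 = 7/15;  a_0 = 10;  x_1 = (x_0 − 10)/13 = -11/15
  x_1 = -11/15;  a_1 = 1;  x_2 = (x_1 − 1)/13 = -2/15
  x_2 = -2/15;  a_2 = 12;  x_3 = (x_2 − 12)/13 = -14/15
  x_3 = -14/15;  a_3 = 6;  x_4 = (x_3 − 6)/13 = -8/15
  x_4 = -8/15;  a_4 = 9;  x_5 = (x_4 − 9)/13 = -11/15
Digits: (10, 1, 12, 6, 9).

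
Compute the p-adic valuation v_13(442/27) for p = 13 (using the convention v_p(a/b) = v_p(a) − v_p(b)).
v_13(442/27) = 1

Factor powers of 13 from the numerator and denominator of the reduced fraction: 442 = 13^1 · 34 and 27 = 13^0 · 27. Apply v_p(a/b) = v_p(a) − v_p(b): v_13(442/27) = 1 − 0 = 1.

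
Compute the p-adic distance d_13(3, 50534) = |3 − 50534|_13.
d_13(3, 50534) = 1/2197

Step 1 — x − y = 3 − 50534 = -50531. Step 2 — v_13(-50531) = 3 (factor: -50531 = −(13^3 · 23); the sign does not affect v_p). Step 3 — |x − y|_13 = 13^{-3} = 1/2197.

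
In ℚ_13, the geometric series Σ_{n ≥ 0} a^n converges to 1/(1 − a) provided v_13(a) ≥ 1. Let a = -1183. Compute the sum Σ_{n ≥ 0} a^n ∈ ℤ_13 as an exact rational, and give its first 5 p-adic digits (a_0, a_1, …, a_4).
Σ a^n = 1/(1 − a) = 1/1184;  first 5 digits = (1, 0, 6, 12, 9)

v_13(a) = 2 ≥ 1, so the series converges in ℤ_13 to 1/(1 − a) = 1/(1 − (-1183)) = 1/1184. Expand this rational in ℤ_13: compute digits iteratively via d_i = x_i mod 13, x_{i+1} = (x_i − d_i)/13. The first 5 digits are (1, 0, 6, 12, 9).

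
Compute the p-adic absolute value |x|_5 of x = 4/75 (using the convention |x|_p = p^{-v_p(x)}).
|4/75|_5 = 25

Step 1 — compute v_5(x) by factoring powers of 5 out of the numerator and denominator: v_5(4/75) = -2. Step 2 — apply |x|_p = p^{-v_p(x)} = 5^{2} = 25.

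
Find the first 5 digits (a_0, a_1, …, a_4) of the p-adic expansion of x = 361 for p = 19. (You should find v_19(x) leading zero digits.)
(a_0, …, a_4) = (0, 0, 1, 0, 0)

v_19(361) = 2, so a_0 = ... = a_1 = 0. Factor out: x = 19^2 · u with u = 1 a unit in ℤ_19. Expand u iteratively via a_{v+i} = u_i mod 19, u_{i+1} = (u_i − a_{v+i})/19:
  u_0 = 1;  a_2 = 1;  u_1 = (u_0 − 1)/19 = 0
  u_1 = 0;  a_3 = 0;  u_2 = (u_1 − 0)/19 = 0
  u_2 = 0;  a_4 = 0;  u_3 = (u_2 − 0)/19 = 0
Digits: (0, 0, 1, 0, 0).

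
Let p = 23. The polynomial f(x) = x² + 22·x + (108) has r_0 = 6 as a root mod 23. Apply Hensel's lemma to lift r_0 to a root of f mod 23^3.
r_2 = 3203 (mod 12167)

Hensel: r_{i+1} = r_i − f(r_i)·(f′(r_i))^{-1} mod 23^{i+2}, f′(x) = 2x + 22. Iterate:
  r_0 = 6 (mod 23)
  r_1 = 29 (mod 529)
  r_2 = 3203 (mod 12167)
Final: r = 3203 satisfies f(r) ≡ 0 mod 23^3.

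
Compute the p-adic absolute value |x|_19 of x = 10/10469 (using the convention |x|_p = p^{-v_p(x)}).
|10/10469|_19 = 361

Step 1 — compute v_19(x) by factoring powers of 19 out of the numerator and denominator: v_19(10/10469) = -2. Step 2 — apply |x|_p = p^{-v_p(x)} = 19^{2} = 361.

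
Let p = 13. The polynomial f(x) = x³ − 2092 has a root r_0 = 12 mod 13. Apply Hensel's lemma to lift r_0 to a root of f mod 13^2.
r_1 = 77 (mod 169)

Hensel: r_{i+1} = r_i − f(r_i)/f′(r_i) mod 13^{i+2}, where f′(x) = 3x². Iterate:
  r_0 = 12 (mod 13)
  r_1 = 77 (mod 169)
Final: r = 77 with f(r) ≡ 0 mod 13^2.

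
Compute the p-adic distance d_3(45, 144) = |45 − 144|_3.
d_3(45, 144) = 1/9

Step 1 — x − y = 45 − 144 = -99. Step 2 — v_3(-99) = 2 (factor: -99 = −(3^2 · 11); the sign does not affect v_p). Step 3 — |x − y|_3 = 3^{-2} = 1/9.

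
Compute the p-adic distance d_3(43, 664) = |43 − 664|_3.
d_3(43, 664) = 1/27

Step 1 — x − y = 43 − 664 = -621. Step 2 — v_3(-621) = 3 (factor: -621 = −(3^3 · 23); the sign does not affect v_p). Step 3 — |x − y|_3 = 3^{-3} = 1/27.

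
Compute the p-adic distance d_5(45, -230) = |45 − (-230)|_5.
d_5(45, -230) = 1/25

Step 1 — x − y = 45 − (-230) = 275. Step 2 — v_5(275) = 2 (factor: 275 = (5^2 · 11); the sign does not affect v_p). Step 3 — |x − y|_5 = 5^{-2} = 1/25.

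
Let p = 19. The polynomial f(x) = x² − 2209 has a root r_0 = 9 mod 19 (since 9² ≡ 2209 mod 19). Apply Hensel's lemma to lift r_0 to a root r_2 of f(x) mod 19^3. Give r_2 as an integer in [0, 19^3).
r_2 = 47 (mod 6859)

Hensel's recurrence: r_{i+1} = r_i − f(r_i)·(f′(r_i))^{-1} mod 19^{i+2}, with f′(x) = 2x. Iterate:
  r_0 = 9 (mod 19)
  r_1 = 47 (mod 361)
  r_2 = 47 (mod 6859)
Final: r_2 = 47, and one checks f(r_2) ≡ 0 mod 19^3.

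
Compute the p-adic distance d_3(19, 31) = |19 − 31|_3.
d_3(19, 31) = 1/3

Step 1 — x − y = 19 − 31 = -12. Step 2 — v_3(-12) = 1 (factor: -12 = −(3^1 · 4); the sign does not affect v_p). Step 3 — |x − y|_3 = 3^{-1} = 1/3.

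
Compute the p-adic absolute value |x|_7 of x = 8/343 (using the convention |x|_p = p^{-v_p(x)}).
|8/343|_7 = 343

Step 1 — compute v_7(x) by factoring powers of 7 out of the numerator and denominator: v_7(8/343) = -3. Step 2 — apply |x|_p = p^{-v_p(x)} = 7^{3} = 343.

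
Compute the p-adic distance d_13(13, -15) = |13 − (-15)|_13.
d_13(13, -15) = 1

Step 1 — x − y = 13 − (-15) = 28. Step 2 — v_13(28) = 0 (factor: 28 = (13^0 · 28); the sign does not affect v_p). Step 3 — |x − y|_13 = 13^{0} = 1.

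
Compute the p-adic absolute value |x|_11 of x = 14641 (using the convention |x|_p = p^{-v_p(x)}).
|14641|_11 = 1/14641

Step 1 — compute v_11(x) by factoring powers of 11 out of the numerator and denominator: v_11(14641) = 4. Step 2 — apply |x|_p = p^{-v_p(x)} = 11^{-4} = 1/14641.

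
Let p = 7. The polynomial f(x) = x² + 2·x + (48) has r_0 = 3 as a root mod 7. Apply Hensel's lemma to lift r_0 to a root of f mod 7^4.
r_3 = 1557 (mod 2401)

Hensel: r_{i+1} = r_i − f(r_i)·(f′(r_i))^{-1} mod 7^{i+2}, f′(x) = 2x + 2. Iterate:
  r_0 = 3 (mod 7)
  r_1 = 38 (mod 49)
  r_2 = 185 (mod 343)
  r_3 = 1557 (mod 2401)
Final: r = 1557 satisfies f(r) ≡ 0 mod 7^4.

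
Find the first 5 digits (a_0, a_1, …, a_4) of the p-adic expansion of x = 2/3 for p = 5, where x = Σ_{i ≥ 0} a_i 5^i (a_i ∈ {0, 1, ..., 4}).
(a_0, …, a_4) = (4, 1, 3, 1, 3)

v_5(2/3) = 0 (numerator and denominator both coprime to 5), so x ∈ ℤ_5^×. Compute digits iteratively via a_i = x_i mod 5, x_{i+1} = (x_i − a_i)/5, with x_0 = x:
  x_0 = 2/3;  a_0 = 4;  x_1 = (x_0 − 4)/5 = -2/3
  x_1 = -2/3;  a_1 = 1;  x_2 = (x_1 − 1)/5 = -1/3
  x_2 = -1/3;  a_2 = 3;  x_3 = (x_2 − 3)/5 = -2/3
  x_3 = -2/3;  a_3 = 1;  x_4 = (x_3 − 1)/5 = -1/3
  x_4 = -1/3;  a_4 = 3;  x_5 = (x_4 − 3)/5 = -2/3
Digits: (4, 1, 3, 1, 3).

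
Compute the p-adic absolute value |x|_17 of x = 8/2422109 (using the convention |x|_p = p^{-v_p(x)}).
|8/2422109|_17 = 83521

Step 1 — compute v_17(x) by factoring powers of 17 out of the numerator and denominator: v_17(8/2422109) = -4. Step 2 — apply |x|_p = p^{-v_p(x)} = 17^{4} = 83521.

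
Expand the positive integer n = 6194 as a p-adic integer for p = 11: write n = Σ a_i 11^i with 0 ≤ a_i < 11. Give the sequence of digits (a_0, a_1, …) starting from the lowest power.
(a_0, a_1, …) = (1, 2, 7, 4)

Repeated division by 11 gives the digits low-to-high: 6194 = 1 + 2·11^1 + 7·11^2 + 4·11^3. Digit sequence: (1, 2, 7, 4).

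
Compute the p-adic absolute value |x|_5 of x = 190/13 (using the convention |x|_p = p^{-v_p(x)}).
|190/13|_5 = 1/5

Step 1 — compute v_5(x) by factoring powers of 5 out of the numerator and denominator: v_5(190/13) = 1. Step 2 — apply |x|_p = p^{-v_p(x)} = 5^{-1} = 1/5.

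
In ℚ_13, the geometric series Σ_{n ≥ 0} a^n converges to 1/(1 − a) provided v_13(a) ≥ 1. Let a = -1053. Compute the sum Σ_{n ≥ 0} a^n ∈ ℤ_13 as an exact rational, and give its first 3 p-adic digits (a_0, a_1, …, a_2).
Σ a^n = 1/(1 − a) = 1/1054;  first 3 digits = (1, 10, 2)

v_13(a) = 1 ≥ 1, so the series converges in ℤ_13 to 1/(1 − a) = 1/(1 − (-1053)) = 1/1054. Expand this rational in ℤ_13: compute digits iteratively via d_i = x_i mod 13, x_{i+1} = (x_i − d_i)/13. The first 3 digits are (1, 10, 2).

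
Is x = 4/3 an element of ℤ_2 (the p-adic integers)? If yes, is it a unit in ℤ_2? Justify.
x ∈ ℤ_2 but not a unit; v_2(x) = 2 > 0

ℤ_2 = {x ∈ ℚ_2 : v_2(x) ≥ 0} and ℤ_2^× = {x ∈ ℤ_2 : v_2(x) = 0}. Here v_2(4/3) = v_2(num) − v_2(den) = 2; compare against these criteria.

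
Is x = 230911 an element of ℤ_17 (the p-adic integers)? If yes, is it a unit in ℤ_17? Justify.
x ∈ ℤ_17 but not a unit; v_17(x) = 3 > 0

ℤ_17 = {x ∈ ℚ_17 : v_17(x) ≥ 0} and ℤ_17^× = {x ∈ ℤ_17 : v_17(x) = 0}. Here v_17(230911) = v_17(num) − v_17(den) = 3; compare against these criteria.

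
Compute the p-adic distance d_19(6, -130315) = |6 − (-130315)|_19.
d_19(6, -130315) = 1/130321

Step 1 — x − y = 6 − (-130315) = 130321. Step 2 — v_19(130321) = 4 (factor: 130321 = (19^4 · 1); the sign does not affect v_p). Step 3 — |x − y|_19 = 19^{-4} = 1/130321.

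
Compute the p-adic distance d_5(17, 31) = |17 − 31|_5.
d_5(17, 31) = 1

Step 1 — x − y = 17 − 31 = -14. Step 2 — v_5(-14) = 0 (factor: -14 = −(5^0 · 14); the sign does not affect v_p). Step 3 — |x − y|_5 = 5^{0} = 1.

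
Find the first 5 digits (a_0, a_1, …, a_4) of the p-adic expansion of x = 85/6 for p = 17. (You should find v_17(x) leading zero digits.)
(a_0, …, a_4) = (0, 15, 2, 14, 2)

v_17(85/6) = 1, so a_0 = ... = a_0 = 0. Factor out: x = 17^1 · u with u = 5/6 a unit in ℤ_17. Expand u iteratively via a_{v+i} = u_i mod 17, u_{i+1} = (u_i − a_{v+i})/17:
  u_0 = 5/6;  a_1 = 15;  u_1 = (u_0 − 15)/17 = -5/6
  u_1 = -5/6;  a_2 = 2;  u_2 = (u_1 − 2)/17 = -1/6
  u_2 = -1/6;  a_3 = 14;  u_3 = (u_2 − 14)/17 = -5/6
  u_3 = -5/6;  a_4 = 2;  u_4 = (u_3 − 2)/17 = -1/6
Digits: (0, 15, 2, 14, 2).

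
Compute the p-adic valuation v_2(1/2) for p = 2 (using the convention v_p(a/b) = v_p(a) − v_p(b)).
v_2(1/2) = -1

Factor powers of 2 from the numerator and denominator of the reduced fraction: 1 = 2^0 · 1 and 2 = 2^1 · 1. Apply v_p(a/b) = v_p(a) − v_p(b): v_2(1/2) = 0 − 1 = -1.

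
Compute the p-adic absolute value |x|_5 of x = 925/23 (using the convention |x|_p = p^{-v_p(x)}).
|925/23|_5 = 1/25

Step 1 — compute v_5(x) by factoring powers of 5 out of the numerator and denominator: v_5(925/23) = 2. Step 2 — apply |x|_p = p^{-v_p(x)} = 5^{-2} = 1/25.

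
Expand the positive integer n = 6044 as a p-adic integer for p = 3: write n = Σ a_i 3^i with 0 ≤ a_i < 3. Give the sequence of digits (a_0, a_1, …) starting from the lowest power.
(a_0, a_1, …) = (2, 1, 2, 1, 2, 0, 2, 2)

Repeated division by 3 gives the digits low-to-high: 6044 = 2 + 1·3^1 + 2·3^2 + 1·3^3 + 2·3^4 + 2·3^6 + 2·3^7. Digit sequence: (2, 1, 2, 1, 2, 0, 2, 2).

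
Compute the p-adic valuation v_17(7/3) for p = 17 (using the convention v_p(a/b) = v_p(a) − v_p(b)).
v_17(7/3) = 0

Factor powers of 17 from the numerator and denominator of the reduced fraction: 7 = 17^0 · 7 and 3 = 17^0 · 3. Apply v_p(a/b) = v_p(a) − v_p(b): v_17(7/3) = 0 − 0 = 0.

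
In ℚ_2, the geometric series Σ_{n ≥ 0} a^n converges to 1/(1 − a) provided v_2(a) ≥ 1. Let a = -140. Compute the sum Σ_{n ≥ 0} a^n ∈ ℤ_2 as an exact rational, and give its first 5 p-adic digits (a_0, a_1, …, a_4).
Σ a^n = 1/(1 − a) = 1/141;  first 5 digits = (1, 0, 1, 0, 0)

v_2(a) = 2 ≥ 1, so the series converges in ℤ_2 to 1/(1 − a) = 1/(1 − (-140)) = 1/141. Expand this rational in ℤ_2: compute digits iteratively via d_i = x_i mod 2, x_{i+1} = (x_i − d_i)/2. The first 5 digits are (1, 0, 1, 0, 0).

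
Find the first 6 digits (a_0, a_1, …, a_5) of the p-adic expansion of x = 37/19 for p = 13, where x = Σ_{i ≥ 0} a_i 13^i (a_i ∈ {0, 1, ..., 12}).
(a_0, …, a_5) = (4, 6, 5, 3, 10, 4)

v_13(37/19) = 0 (numerator and denominator both coprime to 13), so x ∈ ℤ_13^×. Compute digits iteratively via a_i = x_i mod 13, x_{i+1} = (x_i − a_i)/13, with x_0 = x:
  x_0 = 37/19;  a_0 = 4;  x_1 = (x_0 − 4)/13 = -3/19
  x_1 = -3/19;  a_1 = 6;  x_2 = (x_1 − 6)/13 = -9/19
  x_2 = -9/19;  a_2 = 5;  x_3 = (x_2 − 5)/13 = -8/19
  x_3 = -8/19;  a_3 = 3;  x_4 = (x_3 − 3)/13 = -5/19
  x_4 = -5/19;  a_4 = 10;  x_5 = (x_4 − 10)/13 = -15/19
  x_5 = -15/19;  a_5 = 4;  x_6 = (x_5 − 4)/13 = -7/19
Digits: (4, 6, 5, 3, 10, 4).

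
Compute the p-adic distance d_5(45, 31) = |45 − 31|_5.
d_5(45, 31) = 1

Step 1 — x − y = 45 − 31 = 14. Step 2 — v_5(14) = 0 (factor: 14 = (5^0 · 14); the sign does not affect v_p). Step 3 — |x − y|_5 = 5^{0} = 1.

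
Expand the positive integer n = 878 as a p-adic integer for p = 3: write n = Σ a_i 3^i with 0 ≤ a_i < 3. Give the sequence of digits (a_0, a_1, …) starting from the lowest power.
(a_0, a_1, …) = (2, 1, 1, 2, 1, 0, 1)

Repeated division by 3 gives the digits low-to-high: 878 = 2 + 1·3^1 + 1·3^2 + 2·3^3 + 1·3^4 + 1·3^6. Digit sequence: (2, 1, 1, 2, 1, 0, 1).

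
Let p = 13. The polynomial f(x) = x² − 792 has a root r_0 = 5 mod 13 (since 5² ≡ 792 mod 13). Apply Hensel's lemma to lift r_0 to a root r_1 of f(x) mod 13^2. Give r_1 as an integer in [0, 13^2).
r_1 = 31 (mod 169)

Hensel's recurrence: r_{i+1} = r_i − f(r_i)·(f′(r_i))^{-1} mod 13^{i+2}, with f′(x) = 2x. Iterate:
  r_0 = 5 (mod 13)
  r_1 = 31 (mod 169)
Final: r_1 = 31, and one checks f(r_1) ≡ 0 mod 13^2.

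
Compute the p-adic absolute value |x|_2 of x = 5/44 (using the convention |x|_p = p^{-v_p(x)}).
|5/44|_2 = 4

Step 1 — compute v_2(x) by factoring powers of 2 out of the numerator and denominator: v_2(5/44) = -2. Step 2 — apply |x|_p = p^{-v_p(x)} = 2^{2} = 4.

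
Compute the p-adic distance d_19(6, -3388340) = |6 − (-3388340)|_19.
d_19(6, -3388340) = 1/130321

Step 1 — x − y = 6 − (-3388340) = 3388346. Step 2 — v_19(3388346) = 4 (factor: 3388346 = (19^4 · 26); the sign does not affect v_p). Step 3 — |x − y|_19 = 19^{-4} = 1/130321.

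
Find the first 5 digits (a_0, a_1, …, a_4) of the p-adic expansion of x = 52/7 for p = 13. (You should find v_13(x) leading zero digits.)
(a_0, …, a_4) = (0, 8, 5, 7, 5)

v_13(52/7) = 1, so a_0 = ... = a_0 = 0. Factor out: x = 13^1 · u with u = 4/7 a unit in ℤ_13. Expand u iteratively via a_{v+i} = u_i mod 13, u_{i+1} = (u_i − a_{v+i})/13:
  u_0 = 4/7;  a_1 = 8;  u_1 = (u_0 − 8)/13 = -4/7
  u_1 = -4/7;  a_2 = 5;  u_2 = (u_1 − 5)/13 = -3/7
  u_2 = -3/7;  a_3 = 7;  u_3 = (u_2 − 7)/13 = -4/7
  u_3 = -4/7;  a_4 = 5;  u_4 = (u_3 − 5)/13 = -3/7
Digits: (0, 8, 5, 7, 5).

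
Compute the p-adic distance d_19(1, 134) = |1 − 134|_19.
d_19(1, 134) = 1/19

Step 1 — x − y = 1 − 134 = -133. Step 2 — v_19(-133) = 1 (factor: -133 = −(19^1 · 7); the sign does not affect v_p). Step 3 — |x − y|_19 = 19^{-1} = 1/19.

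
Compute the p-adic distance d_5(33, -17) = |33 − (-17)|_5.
d_5(33, -17) = 1/25

Step 1 — x − y = 33 − (-17) = 50. Step 2 — v_5(50) = 2 (factor: 50 = (5^2 · 2); the sign does not affect v_p). Step 3 — |x − y|_5 = 5^{-2} = 1/25.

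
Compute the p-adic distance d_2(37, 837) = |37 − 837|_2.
d_2(37, 837) = 1/32

Step 1 — x − y = 37 − 837 = -800. Step 2 — v_2(-800) = 5 (factor: -800 = −(2^5 · 25); the sign does not affect v_p). Step 3 — |x − y|_2 = 2^{-5} = 1/32.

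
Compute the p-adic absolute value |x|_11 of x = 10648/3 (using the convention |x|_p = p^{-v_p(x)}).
|10648/3|_11 = 1/1331

Step 1 — compute v_11(x) by factoring powers of 11 out of the numerator and denominator: v_11(10648/3) = 3. Step 2 — apply |x|_p = p^{-v_p(x)} = 11^{-3} = 1/1331.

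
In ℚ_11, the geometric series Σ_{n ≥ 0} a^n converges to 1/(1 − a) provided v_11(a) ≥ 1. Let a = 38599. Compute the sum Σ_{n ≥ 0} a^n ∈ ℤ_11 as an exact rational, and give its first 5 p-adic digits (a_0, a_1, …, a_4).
Σ a^n = 1/(1 − a) = -1/38598;  first 5 digits = (1, 0, 0, 7, 2)

v_11(a) = 3 ≥ 1, so the series converges in ℤ_11 to 1/(1 − a) = 1/(1 − 38599) = -1/38598. Expand this rational in ℤ_11: compute digits iteratively via d_i = x_i mod 11, x_{i+1} = (x_i − d_i)/11. The first 5 digits are (1, 0, 0, 7, 2).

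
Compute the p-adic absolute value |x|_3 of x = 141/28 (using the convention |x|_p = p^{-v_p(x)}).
|141/28|_3 = 1/3

Step 1 — compute v_3(x) by factoring powers of 3 out of the numerator and denominator: v_3(141/28) = 1. Step 2 — apply |x|_p = p^{-v_p(x)} = 3^{-1} = 1/3.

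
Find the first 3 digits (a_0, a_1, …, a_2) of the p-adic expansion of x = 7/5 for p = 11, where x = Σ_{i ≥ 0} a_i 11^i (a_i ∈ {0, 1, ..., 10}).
(a_0, …, a_2) = (8, 6, 6)

v_11(7/5) = 0 (numerator and denominator both coprime to 11), so x ∈ ℤ_11^×. Compute digits iteratively via a_i = x_i mod 11, x_{i+1} = (x_i − a_i)/11, with x_0 = x:
  x_0 = 7/5;  a_0 = 8;  x_1 = (x_0 − 8)/11 = -3/5
  x_1 = -3/5;  a_1 = 6;  x_2 = (x_1 − 6)/11 = -3/5
  x_2 = -3/5;  a_2 = 6;  x_3 = (x_2 − 6)/11 = -3/5
Digits: (8, 6, 6).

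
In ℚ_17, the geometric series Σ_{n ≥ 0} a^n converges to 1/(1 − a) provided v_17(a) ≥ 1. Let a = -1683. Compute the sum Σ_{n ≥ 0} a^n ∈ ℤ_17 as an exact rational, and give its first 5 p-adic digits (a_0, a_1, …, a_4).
Σ a^n = 1/(1 − a) = 1/1684;  first 5 digits = (1, 3, 3, 8, 5)

v_17(a) = 1 ≥ 1, so the series converges in ℤ_17 to 1/(1 − a) = 1/(1 − (-1683)) = 1/1684. Expand this rational in ℤ_17: compute digits iteratively via d_i = x_i mod 17, x_{i+1} = (x_i − d_i)/17. The first 5 digits are (1, 3, 3, 8, 5).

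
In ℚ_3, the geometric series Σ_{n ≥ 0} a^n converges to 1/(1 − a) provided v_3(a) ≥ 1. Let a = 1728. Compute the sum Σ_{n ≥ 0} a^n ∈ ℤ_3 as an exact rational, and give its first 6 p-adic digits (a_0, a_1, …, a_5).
Σ a^n = 1/(1 − a) = -1/1727;  first 6 digits = (1, 0, 0, 1, 0, 1)

v_3(a) = 3 ≥ 1, so the series converges in ℤ_3 to 1/(1 − a) = 1/(1 − 1728) = -1/1727. Expand this rational in ℤ_3: compute digits iteratively via d_i = x_i mod 3, x_{i+1} = (x_i − d_i)/3. The first 6 digits are (1, 0, 0, 1, 0, 1).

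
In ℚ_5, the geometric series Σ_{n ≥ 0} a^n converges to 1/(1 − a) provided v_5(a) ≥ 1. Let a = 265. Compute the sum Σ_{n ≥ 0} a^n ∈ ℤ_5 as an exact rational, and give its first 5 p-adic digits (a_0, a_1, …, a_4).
Σ a^n = 1/(1 − a) = -1/264;  first 5 digits = (1, 3, 4, 0, 4)

v_5(a) = 1 ≥ 1, so the series converges in ℤ_5 to 1/(1 − a) = 1/(1 − 265) = -1/264. Expand this rational in ℤ_5: compute digits iteratively via d_i = x_i mod 5, x_{i+1} = (x_i − d_i)/5. The first 5 digits are (1, 3, 4, 0, 4).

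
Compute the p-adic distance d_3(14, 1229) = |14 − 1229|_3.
d_3(14, 1229) = 1/243

Step 1 — x − y = 14 − 1229 = -1215. Step 2 — v_3(-1215) = 5 (factor: -1215 = −(3^5 · 5); the sign does not affect v_p). Step 3 — |x − y|_3 = 3^{-5} = 1/243.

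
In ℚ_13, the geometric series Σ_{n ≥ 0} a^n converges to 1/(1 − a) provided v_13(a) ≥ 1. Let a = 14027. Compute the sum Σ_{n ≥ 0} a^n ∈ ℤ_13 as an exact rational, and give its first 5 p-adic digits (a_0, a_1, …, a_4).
Σ a^n = 1/(1 − a) = -1/14026;  first 5 digits = (1, 0, 5, 6, 12)

v_13(a) = 2 ≥ 1, so the series converges in ℤ_13 to 1/(1 − a) = 1/(1 − 14027) = -1/14026. Expand this rational in ℤ_13: compute digits iteratively via d_i = x_i mod 13, x_{i+1} = (x_i − d_i)/13. The first 5 digits are (1, 0, 5, 6, 12).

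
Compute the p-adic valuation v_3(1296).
v_3(1296) = 4

v_3(n) is the largest exponent k such that 3^k divides n. Factor out: 1296 = 3^4 · 16. (Sign doesn't affect v_p.) So v_3(1296) = 4.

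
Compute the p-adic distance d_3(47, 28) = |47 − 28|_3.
d_3(47, 28) = 1

Step 1 — x − y = 47 − 28 = 19. Step 2 — v_3(19) = 0 (factor: 19 = (3^0 · 19); the sign does not affect v_p). Step 3 — |x − y|_3 = 3^{0} = 1.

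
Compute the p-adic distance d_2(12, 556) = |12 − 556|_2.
d_2(12, 556) = 1/32

Step 1 — x − y = 12 − 556 = -544. Step 2 — v_2(-544) = 5 (factor: -544 = −(2^5 · 17); the sign does not affect v_p). Step 3 — |x − y|_2 = 2^{-5} = 1/32.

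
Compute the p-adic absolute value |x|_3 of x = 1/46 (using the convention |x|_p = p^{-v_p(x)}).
|1/46|_3 = 1

Step 1 — compute v_3(x) by factoring powers of 3 out of the numerator and denominator: v_3(1/46) = 0. Step 2 — apply |x|_p = p^{-v_p(x)} = 3^{0} = 1.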